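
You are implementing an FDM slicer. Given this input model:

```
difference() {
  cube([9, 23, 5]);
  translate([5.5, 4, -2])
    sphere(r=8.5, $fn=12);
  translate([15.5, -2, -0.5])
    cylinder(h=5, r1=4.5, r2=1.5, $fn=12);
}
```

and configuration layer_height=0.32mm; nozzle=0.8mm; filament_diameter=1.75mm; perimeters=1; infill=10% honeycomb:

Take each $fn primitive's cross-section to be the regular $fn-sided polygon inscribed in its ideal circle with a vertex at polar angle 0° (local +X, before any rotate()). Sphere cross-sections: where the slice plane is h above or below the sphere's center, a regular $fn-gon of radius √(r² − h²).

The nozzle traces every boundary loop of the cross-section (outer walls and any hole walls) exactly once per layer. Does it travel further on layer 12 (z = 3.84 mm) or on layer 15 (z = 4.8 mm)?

layer 15 (z = 4.8 mm)

Layer 12 (z = 3.84): the 9×23 cube contributes its full rectangle (perimeter 64.00 mm); the sphere at (5.5, 4): section is a regular 12-gon, circumradius = √(r²−h²) = √(8.5²−5.84²) = 6.176 (perimeter = 2·12·6.176·sin(180°/12) = 38.36 mm); the cone at (15.5, -2) contributes a regular 12-gon of circumradius 1.896 (interpolated between r1=4.5 and r2=1.5 at t=0.868) (perimeter = 2·12·1.896·sin(180°/12) = 11.78 mm); Subtracting the remaining from the first: starting from the 9×23 cube, the r=8.5 sphere at (5.5, 4) partially overlaps it — only the 83.07 mm² overlap (of its 114.43 mm²) is removed, clipping the outline; the cone at (15.5, -2) misses the remaining region (no effect) — boundary = 54.71 mm. So its perimeter = 54.71 mm. Layer 15 (z = 4.8): the 9×23 cube contributes its full rectangle (perimeter 64.00 mm); the r=8.5 sphere at (5.5, 4) contributes a regular 12-gon of circumradius √(8.5²−6.8²) = 5.100 (perimeter = 2·12·5.100·sin(180°/12) = 31.68 mm); the cone at (15.5, -2) does not reach this height (z outside [-0.5, 4.5]); After the difference (first − rest): starting from the 9×23 cube, the r=8.5 sphere at (5.5, 4) partially overlaps it — only the 66.73 mm² overlap (of its 78.03 mm²) is removed, clipping the outline — boundary = 68.48 mm. So its perimeter = 68.48 mm. Layer 15 is larger (68.48 vs 54.71 mm).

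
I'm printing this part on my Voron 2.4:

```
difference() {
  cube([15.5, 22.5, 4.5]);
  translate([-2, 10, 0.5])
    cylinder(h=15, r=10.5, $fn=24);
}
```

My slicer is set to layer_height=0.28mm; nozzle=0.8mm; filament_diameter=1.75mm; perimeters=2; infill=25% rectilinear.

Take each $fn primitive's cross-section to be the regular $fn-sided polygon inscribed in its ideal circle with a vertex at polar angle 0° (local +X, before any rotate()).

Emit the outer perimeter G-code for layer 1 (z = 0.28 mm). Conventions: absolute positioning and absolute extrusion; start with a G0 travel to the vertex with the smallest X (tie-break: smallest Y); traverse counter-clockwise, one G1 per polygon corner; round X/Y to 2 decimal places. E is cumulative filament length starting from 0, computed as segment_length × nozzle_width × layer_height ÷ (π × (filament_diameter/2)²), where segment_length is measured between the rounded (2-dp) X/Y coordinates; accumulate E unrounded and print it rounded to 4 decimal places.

At z = 0.28 mm: the cube (footprint 15.5×22.5) is included at this height; the cylinder at (-2, 10) is not intersected at this z (z outside [0.5, 15.5]); After the difference (first − rest): none of the subtracted shapes is present at this height, so the 15.5×22.5 cube is unchanged — 1 connected region. The outline is a single polygon with 4 vertices. Extrusion per mm of travel: 0.8 × 0.28 / (π × 0.875²) = 0.093128. Accumulating E over each segment gives final E = 7.0778.

G0 X0.00 Y0.00 Z0.28
G1 X15.50 Y0.00 E1.4435
G1 X15.50 Y22.50 E3.5389
G1 X0.00 Y22.50 E4.9824
G1 X0.00 Y0.00 E7.0778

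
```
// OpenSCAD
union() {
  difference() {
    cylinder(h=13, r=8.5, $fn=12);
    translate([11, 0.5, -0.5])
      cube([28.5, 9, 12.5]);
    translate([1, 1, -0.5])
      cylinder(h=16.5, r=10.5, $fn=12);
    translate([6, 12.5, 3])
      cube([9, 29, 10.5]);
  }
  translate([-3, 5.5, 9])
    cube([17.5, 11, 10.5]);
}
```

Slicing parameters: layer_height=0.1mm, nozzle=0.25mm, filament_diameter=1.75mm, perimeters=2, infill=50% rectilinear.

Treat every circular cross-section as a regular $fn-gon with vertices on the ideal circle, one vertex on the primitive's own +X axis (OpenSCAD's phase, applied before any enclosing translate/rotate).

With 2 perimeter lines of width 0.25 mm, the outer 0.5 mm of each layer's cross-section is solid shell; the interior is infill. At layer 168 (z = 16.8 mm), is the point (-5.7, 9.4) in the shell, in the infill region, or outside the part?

outside

At z = 16.8 mm: the cylinder does not reach this height (z outside [0, 13]); the cube at (11, 0.5) is absent (z outside [-0.5, 12]); the cylinder at (1, 1) is not intersected at this z (z outside [-0.5, 16]); the cube at (6, 12.5) does not reach this height (z outside [3, 13.5]); Taking the first minus the rest: the first operand is absent here, so nothing remains; the cube at (-3, 5.5) is present — its section is the full 17.5×11 rectangle; Taking the union: only the 17.5×11 cube at (-3, 5.5) is present, so the union is just that shape — 1 connected region. Overall, the cross-section is a single solid region. The nearest boundary edge runs (-3.00, 16.50)→(-3.00, 5.50); distance from the point to it = 2.70 mm. The point is not inside any of the regions above, so it lies outside the cross-section (2.70 mm from the nearest boundary).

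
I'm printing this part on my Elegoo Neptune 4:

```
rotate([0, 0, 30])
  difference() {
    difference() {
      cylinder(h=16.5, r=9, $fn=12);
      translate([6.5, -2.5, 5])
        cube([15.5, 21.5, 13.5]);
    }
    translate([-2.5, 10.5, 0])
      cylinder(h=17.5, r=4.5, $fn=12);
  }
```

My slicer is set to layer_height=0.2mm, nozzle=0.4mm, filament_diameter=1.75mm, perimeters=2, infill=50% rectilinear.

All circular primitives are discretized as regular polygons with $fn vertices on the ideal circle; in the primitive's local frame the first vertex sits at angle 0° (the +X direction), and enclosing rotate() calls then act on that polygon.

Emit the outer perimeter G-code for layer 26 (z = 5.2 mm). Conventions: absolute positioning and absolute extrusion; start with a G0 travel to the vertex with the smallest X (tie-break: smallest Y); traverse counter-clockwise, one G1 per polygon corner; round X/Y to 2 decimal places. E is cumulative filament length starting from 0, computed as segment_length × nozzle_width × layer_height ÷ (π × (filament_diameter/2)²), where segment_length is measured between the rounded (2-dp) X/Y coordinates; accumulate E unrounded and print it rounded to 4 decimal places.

G0 X-9.00 Y0.00 Z5.20
G1 X-7.79 Y-4.50 E0.1550
G1 X-4.50 Y-7.79 E0.3097
G1 X0.00 Y-9.00 E0.4647
G1 X4.50 Y-7.79 E0.6197
G1 X7.79 Y-4.50 E0.7745
G1 X9.00 Y0.00 E0.9295
G1 X8.46 Y2.00 E0.9984
G1 X6.88 Y1.08 E1.0592
G1 X2.73 Y8.27 E1.3353
G1 X0.00 Y9.00 E1.4293
G1 X-3.01 Y8.19 E1.5329
G1 X-2.92 Y7.84 E1.5450
G1 X-3.52 Y5.59 E1.6224
G1 X-5.17 Y3.95 E1.6998
G1 X-7.42 Y3.34 E1.7773
G1 X-8.06 Y3.52 E1.7994
G1 X-9.00 Y0.00 E1.9206

At z = 5.2 mm: the r=9 cylinder gives a regular 12-gon of circumradius 9 (constant along its height); the cube at (6.5, -2.5) is present — its section is the full 15.5×21.5 rectangle; Subtracting the remaining from the first: starting from the r=9 cylinder, the 15.5×21.5 cube at (6.5, -2.5) partially overlaps it — only the 14.79 mm² overlap (of its 333.25 mm²) is removed, clipping the outline — 1 connected region; the cylinder at (-2.5, 10.5): section is a regular 12-gon, circumradius r=4.5; After the difference (first − rest): starting from that combined region, the r=4.5 cylinder at (-2.5, 10.5) partially overlaps it — only the 11.67 mm² overlap (of its 60.75 mm²) is removed, clipping the outline — 1 connected region; (rotated 30° about Z; rotation is an isometry so areas/perimeters/island counts are preserved). The outline is a single polygon with 17 vertices. Extrusion per mm of travel: 0.4 × 0.2 / (π × 0.875²) = 0.033260. Accumulating E over each segment gives final E = 1.9206.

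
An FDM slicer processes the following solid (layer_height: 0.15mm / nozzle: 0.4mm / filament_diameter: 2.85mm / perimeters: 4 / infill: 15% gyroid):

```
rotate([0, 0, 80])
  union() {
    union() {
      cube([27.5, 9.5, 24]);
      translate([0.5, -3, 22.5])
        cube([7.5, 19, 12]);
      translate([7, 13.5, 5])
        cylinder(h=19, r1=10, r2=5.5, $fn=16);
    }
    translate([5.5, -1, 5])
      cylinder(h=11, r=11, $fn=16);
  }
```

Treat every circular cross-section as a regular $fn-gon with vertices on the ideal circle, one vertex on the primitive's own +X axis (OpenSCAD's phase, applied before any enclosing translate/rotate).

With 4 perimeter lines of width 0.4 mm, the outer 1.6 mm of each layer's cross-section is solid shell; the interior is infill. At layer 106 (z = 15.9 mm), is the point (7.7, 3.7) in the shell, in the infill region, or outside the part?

infill

At z = 15.9 mm: the cube is present — its section is the full 27.5×9.5 rectangle; the cube at (0.5, -3) is absent (z outside [22.5, 34.5]); the cone at (7, 13.5) (r1=10→r2=5.5) has section circumradius 7.418 here — a regular 16-gon; Taking the union: the regions partially overlap (shared area 28.71 mm²), so overlapping operands fuse into one piece — 1 connected region; the r=11 cylinder at (5.5, -1) contributes a regular 16-gon of circumradius 11; Merging all regions: the regions partially overlap (shared area 133.31 mm²), so overlapping operands fuse into one piece — 1 connected region; (whole slice rotated 80° about Z — lengths, areas and connectivity unchanged). Overall, the cross-section is a single solid region. Undo the 80° rotation: the query point maps to (4.981, -6.941) in the un-rotated model frame. The nearest boundary edge runs (5.50, -12.00)→(1.29, -11.16); distance from the point to it = 4.86 mm. The point is inside the cross-section and 4.86 mm from the nearest boundary — more than the 1.6 mm shell width (4 × 0.4), so it's in the infill interior.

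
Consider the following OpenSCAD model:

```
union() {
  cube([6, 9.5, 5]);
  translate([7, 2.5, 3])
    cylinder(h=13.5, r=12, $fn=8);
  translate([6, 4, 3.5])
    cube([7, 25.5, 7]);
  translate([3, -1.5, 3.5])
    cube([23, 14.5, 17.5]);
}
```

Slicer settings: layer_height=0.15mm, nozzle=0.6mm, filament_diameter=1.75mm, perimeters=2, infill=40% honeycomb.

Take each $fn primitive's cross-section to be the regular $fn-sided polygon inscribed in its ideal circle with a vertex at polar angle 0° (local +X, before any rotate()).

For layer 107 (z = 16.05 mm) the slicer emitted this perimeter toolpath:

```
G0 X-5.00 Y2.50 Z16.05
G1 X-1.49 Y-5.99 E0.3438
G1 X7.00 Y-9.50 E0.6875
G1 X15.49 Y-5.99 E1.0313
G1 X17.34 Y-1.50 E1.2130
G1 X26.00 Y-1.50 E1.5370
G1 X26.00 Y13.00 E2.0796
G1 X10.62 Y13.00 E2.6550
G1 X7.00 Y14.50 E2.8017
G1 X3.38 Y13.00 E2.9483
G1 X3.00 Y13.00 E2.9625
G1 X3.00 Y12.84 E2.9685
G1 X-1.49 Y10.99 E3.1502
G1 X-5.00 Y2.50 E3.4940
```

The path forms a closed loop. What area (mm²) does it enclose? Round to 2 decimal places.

539.16 mm²

Apply the shoelace formula to the sequence of (X, Y) vertices; enclosed area = 539.16 mm².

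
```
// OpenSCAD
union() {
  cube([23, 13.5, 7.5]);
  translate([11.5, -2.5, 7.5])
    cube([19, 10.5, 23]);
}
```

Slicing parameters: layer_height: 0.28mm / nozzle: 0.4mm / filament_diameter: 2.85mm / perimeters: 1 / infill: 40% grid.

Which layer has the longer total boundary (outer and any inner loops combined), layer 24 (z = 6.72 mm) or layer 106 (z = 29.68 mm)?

layer 24 (z = 6.72 mm)

Layer 24 (z = 6.72): the cube is present — its section is the full 23×13.5 rectangle (perimeter 73.00 mm); the cube at (11.5, -2.5) is not intersected at this z (z outside [7.5, 30.5]); Taking the union: only the 23×13.5 cube is present, so the union is just that shape — boundary = 73.00 mm. So its perimeter = 73.00 mm. Layer 106 (z = 29.68): the cube is not intersected at this z (z outside [0, 7.5]); the 19×10.5 cube at (11.5, -2.5) contributes its full rectangle (perimeter 59.00 mm); Combining (union): only the 19×10.5 cube at (11.5, -2.5) is present, so the union is just that shape — boundary = 59.00 mm. So its perimeter = 59.00 mm. Layer 24 is larger (73.00 vs 59.00 mm).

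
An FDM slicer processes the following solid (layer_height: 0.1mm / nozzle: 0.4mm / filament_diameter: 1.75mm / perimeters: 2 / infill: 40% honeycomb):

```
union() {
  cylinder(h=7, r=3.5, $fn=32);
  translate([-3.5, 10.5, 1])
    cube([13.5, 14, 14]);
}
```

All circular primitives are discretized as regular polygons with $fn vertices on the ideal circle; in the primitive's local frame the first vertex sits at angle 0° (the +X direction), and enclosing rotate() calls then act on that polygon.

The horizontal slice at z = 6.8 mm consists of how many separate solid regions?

At z = 6.8 mm: the r=3.5 cylinder gives a regular 32-gon of circumradius 3.5 (constant along its height); the cube at (-3.5, 10.5) is present — its section is the full 13.5×14 rectangle; Merging all regions: the 2 present regions are separate (no shared area or edge), so areas and boundary lengths simply add and each stays a separate island — 2 connected regions. The result has 2 disconnected regions.

2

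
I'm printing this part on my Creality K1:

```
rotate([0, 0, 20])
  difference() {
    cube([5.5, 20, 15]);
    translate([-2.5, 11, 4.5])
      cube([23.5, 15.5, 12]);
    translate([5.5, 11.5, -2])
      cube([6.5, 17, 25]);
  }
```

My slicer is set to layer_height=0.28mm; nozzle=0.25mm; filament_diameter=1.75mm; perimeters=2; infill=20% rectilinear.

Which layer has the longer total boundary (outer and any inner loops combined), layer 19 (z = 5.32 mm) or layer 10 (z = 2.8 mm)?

layer 10 (z = 2.8 mm)

Layer 19 (z = 5.32): the 5.5×20 cube contributes its full rectangle (perimeter 51.00 mm); the cube at (-2.5, 11) (footprint 23.5×15.5) is included at this height (perimeter 78.00 mm); the cube at (5.5, 11.5) is present — its section is the full 6.5×17 rectangle (perimeter 47.00 mm); After the difference (first − rest): starting from the 5.5×20 cube, the 23.5×15.5 cube at (-2.5, 11) partially overlaps it — only the 49.50 mm² overlap (of its 364.25 mm²) is removed, clipping the outline; the 6.5×17 cube at (5.5, 11.5) misses the remaining region (no effect) — boundary = 33.00 mm; (whole slice rotated 20° about Z — lengths, areas and connectivity unchanged). So its perimeter = 33.00 mm. Layer 10 (z = 2.8): the 5.5×20 cube contributes its full rectangle (perimeter 51.00 mm); the cube at (-2.5, 11) does not reach this height (z outside [4.5, 16.5]); the cube at (5.5, 11.5) is present — its section is the full 6.5×17 rectangle (perimeter 47.00 mm); After the difference (first − rest): starting from the 5.5×20 cube, the 6.5×17 cube at (5.5, 11.5) misses the remaining region (no effect) — boundary = 51.00 mm; (whole slice rotated 20° about Z — lengths, areas and connectivity unchanged). So its perimeter = 51.00 mm. Layer 10 is larger (51.00 vs 33.00 mm).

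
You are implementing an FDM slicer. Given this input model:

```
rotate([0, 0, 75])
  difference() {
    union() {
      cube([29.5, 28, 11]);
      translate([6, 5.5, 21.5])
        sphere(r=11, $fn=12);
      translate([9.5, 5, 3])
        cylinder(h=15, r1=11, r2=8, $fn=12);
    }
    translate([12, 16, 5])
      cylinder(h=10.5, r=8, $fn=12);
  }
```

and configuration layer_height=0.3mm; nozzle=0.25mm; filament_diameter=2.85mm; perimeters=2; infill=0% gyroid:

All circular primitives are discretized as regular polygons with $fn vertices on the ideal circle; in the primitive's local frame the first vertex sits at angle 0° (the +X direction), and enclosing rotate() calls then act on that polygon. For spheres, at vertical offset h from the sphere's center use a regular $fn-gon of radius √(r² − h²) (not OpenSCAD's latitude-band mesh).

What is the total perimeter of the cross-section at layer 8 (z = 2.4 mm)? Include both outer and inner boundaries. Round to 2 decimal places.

At z = 2.4 mm: the cube (footprint 29.5×28) is included at this height (perimeter 115.00 mm); the sphere at (6, 5.5) is not intersected at this z (|z−center|=19.100 > r=11); the cone at (9.5, 5) is not intersected at this z (z outside [3, 18]); Merging all regions: only the 29.5×28 cube is present, so the union is just that shape — boundary = 115.00 mm; the cylinder at (12, 16) is absent (z outside [5, 15.5]); Taking the first minus the rest: none of the subtracted shapes is present at this height, so that combined region is unchanged — boundary = 115.00 mm; (rotated 75° about Z; rotation is an isometry so areas/perimeters/island counts are preserved). Overall, the cross-section is a single solid region. Total boundary length (outer) = 115.00 mm.

115.00 mm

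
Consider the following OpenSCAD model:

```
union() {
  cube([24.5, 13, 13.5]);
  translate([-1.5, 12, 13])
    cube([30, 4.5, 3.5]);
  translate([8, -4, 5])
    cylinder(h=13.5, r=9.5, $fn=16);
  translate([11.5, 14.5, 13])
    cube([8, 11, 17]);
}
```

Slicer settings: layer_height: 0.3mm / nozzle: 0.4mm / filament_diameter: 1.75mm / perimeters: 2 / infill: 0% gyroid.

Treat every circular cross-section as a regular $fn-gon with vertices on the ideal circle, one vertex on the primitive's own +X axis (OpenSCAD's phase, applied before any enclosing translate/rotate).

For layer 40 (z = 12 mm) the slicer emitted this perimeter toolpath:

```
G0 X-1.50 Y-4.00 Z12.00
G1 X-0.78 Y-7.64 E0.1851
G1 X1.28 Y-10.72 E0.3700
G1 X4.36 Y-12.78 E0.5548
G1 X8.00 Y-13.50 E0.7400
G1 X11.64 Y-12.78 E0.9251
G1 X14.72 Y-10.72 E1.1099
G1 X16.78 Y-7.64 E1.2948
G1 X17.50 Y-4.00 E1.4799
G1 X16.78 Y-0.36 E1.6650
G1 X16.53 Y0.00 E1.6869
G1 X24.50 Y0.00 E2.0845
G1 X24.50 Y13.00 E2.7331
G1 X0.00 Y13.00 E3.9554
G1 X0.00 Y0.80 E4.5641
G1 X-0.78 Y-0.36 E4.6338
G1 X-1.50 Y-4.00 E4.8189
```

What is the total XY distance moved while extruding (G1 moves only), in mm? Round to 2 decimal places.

96.59 mm

Sum the Euclidean lengths of each G1 segment: total = 96.59 mm.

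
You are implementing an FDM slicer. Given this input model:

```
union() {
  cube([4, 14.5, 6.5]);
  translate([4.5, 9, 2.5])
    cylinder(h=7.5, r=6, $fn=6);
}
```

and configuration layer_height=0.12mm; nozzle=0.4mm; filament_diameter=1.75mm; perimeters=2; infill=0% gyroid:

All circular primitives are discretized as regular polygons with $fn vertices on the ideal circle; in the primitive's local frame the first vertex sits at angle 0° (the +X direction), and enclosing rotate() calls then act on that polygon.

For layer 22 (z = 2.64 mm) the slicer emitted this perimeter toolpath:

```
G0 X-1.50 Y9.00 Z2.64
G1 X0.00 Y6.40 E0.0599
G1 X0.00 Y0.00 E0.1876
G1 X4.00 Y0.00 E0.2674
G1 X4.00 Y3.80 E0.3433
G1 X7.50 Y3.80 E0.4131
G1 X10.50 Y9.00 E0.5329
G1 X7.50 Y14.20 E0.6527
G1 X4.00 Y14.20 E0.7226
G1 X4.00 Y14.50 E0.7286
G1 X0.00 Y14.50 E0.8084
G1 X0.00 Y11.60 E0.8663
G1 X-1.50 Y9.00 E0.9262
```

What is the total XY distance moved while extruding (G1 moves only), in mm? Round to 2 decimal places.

Sum the Euclidean lengths of each G1 segment: total = 46.41 mm.

46.41 mm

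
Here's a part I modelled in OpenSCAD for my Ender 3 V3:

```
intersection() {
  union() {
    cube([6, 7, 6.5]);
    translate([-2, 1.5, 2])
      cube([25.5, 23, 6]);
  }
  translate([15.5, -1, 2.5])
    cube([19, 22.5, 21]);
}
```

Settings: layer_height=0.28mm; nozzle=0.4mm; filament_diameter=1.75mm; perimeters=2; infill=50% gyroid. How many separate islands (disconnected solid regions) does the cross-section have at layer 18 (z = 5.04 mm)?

At z = 5.04 mm: the cube (footprint 6×7) is included at this height; the 25.5×23 cube at (-2, 1.5) contributes its full rectangle; Merging all regions: the regions partially overlap (shared area 33.00 mm²), so overlapping operands fuse into one piece — 1 connected region; the cube at (15.5, -1) is present — its section is the full 19×22.5 rectangle; After intersecting: the 19×22.5 cube at (15.5, -1) partially overlaps the result so far; clipping to the common part keeps 160.00 mm² — 1 connected region. Overall, the cross-section is a single solid region. Island count = 1.

1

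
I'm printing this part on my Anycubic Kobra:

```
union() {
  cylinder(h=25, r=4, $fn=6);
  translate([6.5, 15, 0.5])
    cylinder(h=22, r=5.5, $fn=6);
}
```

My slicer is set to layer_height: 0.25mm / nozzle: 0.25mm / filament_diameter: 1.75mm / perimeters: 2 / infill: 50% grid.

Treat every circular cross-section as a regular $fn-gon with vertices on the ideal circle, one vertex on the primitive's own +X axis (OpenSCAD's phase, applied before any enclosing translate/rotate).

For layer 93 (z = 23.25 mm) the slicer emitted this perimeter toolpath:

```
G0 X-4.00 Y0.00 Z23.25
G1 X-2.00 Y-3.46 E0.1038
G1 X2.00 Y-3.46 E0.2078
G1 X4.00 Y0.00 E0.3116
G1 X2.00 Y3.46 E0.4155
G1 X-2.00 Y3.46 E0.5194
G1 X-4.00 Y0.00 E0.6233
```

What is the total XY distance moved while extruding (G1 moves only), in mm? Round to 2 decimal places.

23.99 mm

Sum the Euclidean lengths of each G1 segment: total = 23.99 mm.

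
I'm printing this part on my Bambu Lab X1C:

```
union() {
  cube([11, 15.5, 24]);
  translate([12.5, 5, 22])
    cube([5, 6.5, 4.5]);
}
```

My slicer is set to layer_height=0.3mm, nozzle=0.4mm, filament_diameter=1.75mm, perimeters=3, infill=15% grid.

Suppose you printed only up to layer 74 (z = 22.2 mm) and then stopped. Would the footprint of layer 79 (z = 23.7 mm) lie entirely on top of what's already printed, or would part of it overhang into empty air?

Compare the two slices. At z = 22.2: the cube (footprint 11×15.5) is included at this height (area 170.50 mm²); the cube at (12.5, 5) (footprint 5×6.5) is included at this height (area 32.50 mm²); Merging all regions: the 2 present regions are separate (no shared area or edge), so areas and boundary lengths simply add and each stays a separate island — area = 203.00 mm². At z = 23.7: the cube is present — its section is the full 11×15.5 rectangle (area 170.50 mm²); the cube at (12.5, 5) is present — its section is the full 5×6.5 rectangle (area 32.50 mm²); Merging all regions: the 2 present regions are separate (no shared area or edge), so areas and boundary lengths simply add and each stays a separate island — area = 203.00 mm². Checking containment: the cross-section at z = 23.7 is a subset of the cross-section at z = 22.2.

entirely on top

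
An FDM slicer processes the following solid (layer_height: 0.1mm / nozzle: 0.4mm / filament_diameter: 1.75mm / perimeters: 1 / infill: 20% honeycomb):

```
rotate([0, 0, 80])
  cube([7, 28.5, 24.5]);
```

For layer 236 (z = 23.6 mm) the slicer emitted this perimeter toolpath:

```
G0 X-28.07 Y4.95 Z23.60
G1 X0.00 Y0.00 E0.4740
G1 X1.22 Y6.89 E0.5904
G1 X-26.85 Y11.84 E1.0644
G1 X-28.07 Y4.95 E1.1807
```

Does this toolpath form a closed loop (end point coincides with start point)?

yes

Start point (G0): (-28.07, 4.95). End point (last G1): the path returns to the start — closed.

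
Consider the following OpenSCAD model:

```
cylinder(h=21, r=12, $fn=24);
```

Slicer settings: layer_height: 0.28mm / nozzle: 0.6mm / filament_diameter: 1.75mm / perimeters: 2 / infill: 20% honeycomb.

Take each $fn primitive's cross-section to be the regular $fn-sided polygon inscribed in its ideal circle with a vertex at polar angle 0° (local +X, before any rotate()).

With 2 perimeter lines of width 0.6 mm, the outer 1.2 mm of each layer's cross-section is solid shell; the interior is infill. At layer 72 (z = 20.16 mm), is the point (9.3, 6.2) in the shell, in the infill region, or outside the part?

shell

At z = 20.16 mm: the r=12 cylinder contributes a regular 24-gon of circumradius 12. Overall, the cross-section is a single solid region. The nearest boundary edge runs (10.39, 6.00)→(8.49, 8.49); distance from the point to it = 0.74 mm. The point is inside the cross-section, 0.74 mm from the nearest boundary — within the 1.2 mm shell band (2 × 0.6).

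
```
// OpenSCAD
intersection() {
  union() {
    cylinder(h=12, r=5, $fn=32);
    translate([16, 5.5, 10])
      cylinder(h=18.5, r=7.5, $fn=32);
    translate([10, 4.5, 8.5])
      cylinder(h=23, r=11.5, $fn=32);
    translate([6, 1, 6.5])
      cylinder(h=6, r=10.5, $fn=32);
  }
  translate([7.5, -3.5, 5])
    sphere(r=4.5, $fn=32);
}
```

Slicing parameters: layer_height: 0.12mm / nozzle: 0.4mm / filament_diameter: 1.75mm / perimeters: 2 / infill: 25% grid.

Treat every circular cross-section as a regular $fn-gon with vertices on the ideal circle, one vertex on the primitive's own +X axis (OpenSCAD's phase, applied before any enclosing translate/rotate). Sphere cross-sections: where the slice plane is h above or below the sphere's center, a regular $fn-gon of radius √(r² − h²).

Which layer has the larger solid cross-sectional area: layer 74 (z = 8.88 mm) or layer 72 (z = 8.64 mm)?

layer 72 (z = 8.64 mm)

Layer 74 (z = 8.88): the r=5 cylinder contributes a regular 32-gon of circumradius 5 (area = (32/2)·5.000²·sin(360°/32) = 78.04 mm²); the cylinder at (16, 5.5) does not reach this height (z outside [10, 28.5]); the r=11.5 cylinder at (10, 4.5) gives a regular 32-gon of circumradius 11.5 (constant along its height) (area = (32/2)·11.500²·sin(360°/32) = 412.81 mm²); the cylinder at (6, 1): section is a regular 32-gon, circumradius r=10.5 (area = (32/2)·10.500²·sin(360°/32) = 344.14 mm²); Merging all regions: the regions partially overlap — summed areas 834.99 mm² minus the doubly-counted overlap 336.44 mm² gives 498.54 mm² — area = 498.54 mm²; the r=4.5 sphere at (7.5, -3.5) slices to a regular 32-gon of circumradius 2.279 (√(r²−h²) with h=3.88 from center) (area = (32/2)·2.279²·sin(360°/32) = 16.22 mm²); Keeping only the common overlap: the r=4.5 sphere at (7.5, -3.5) lies inside that combined region, so the common part is the r=4.5 sphere at (7.5, -3.5) itself — area = 16.22 mm². So its area = 16.22 mm². Layer 72 (z = 8.64): the r=5 cylinder contributes a regular 32-gon of circumradius 5 (area = (32/2)·5.000²·sin(360°/32) = 78.04 mm²); the cylinder at (16, 5.5) does not reach this height (z outside [10, 28.5]); the r=11.5 cylinder at (10, 4.5) contributes a regular 32-gon of circumradius 11.5 (area = (32/2)·11.500²·sin(360°/32) = 412.81 mm²); the r=10.5 cylinder at (6, 1) contributes a regular 32-gon of circumradius 10.5 (area = (32/2)·10.500²·sin(360°/32) = 344.14 mm²); Merging all regions: the regions partially overlap — summed areas 834.99 mm² minus the doubly-counted overlap 336.44 mm² gives 498.54 mm² — area = 498.54 mm²; the r=4.5 sphere at (7.5, -3.5) contributes a regular 32-gon of circumradius √(4.5²−3.64²) = 2.646 (area = (32/2)·2.646²·sin(360°/32) = 21.85 mm²); After intersecting: the r=4.5 sphere at (7.5, -3.5) lies inside the result so far, so the common part is the r=4.5 sphere at (7.5, -3.5) itself — area = 21.85 mm². So its area = 21.85 mm². Layer 72 is larger (21.85 vs 16.22 mm²).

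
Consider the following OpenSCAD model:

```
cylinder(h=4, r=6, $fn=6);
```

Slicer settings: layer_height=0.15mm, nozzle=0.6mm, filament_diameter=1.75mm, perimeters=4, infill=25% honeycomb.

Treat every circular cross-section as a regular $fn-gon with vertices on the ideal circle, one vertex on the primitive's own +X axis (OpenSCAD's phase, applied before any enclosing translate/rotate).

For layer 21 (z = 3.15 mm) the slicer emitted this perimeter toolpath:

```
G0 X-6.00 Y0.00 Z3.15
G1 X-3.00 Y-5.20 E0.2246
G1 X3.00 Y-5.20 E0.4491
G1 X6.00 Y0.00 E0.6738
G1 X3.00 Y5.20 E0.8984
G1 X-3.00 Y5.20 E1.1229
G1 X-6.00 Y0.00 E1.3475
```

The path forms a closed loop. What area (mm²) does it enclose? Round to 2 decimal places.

Apply the shoelace formula to the sequence of (X, Y) vertices; enclosed area = 93.60 mm².

93.60 mm²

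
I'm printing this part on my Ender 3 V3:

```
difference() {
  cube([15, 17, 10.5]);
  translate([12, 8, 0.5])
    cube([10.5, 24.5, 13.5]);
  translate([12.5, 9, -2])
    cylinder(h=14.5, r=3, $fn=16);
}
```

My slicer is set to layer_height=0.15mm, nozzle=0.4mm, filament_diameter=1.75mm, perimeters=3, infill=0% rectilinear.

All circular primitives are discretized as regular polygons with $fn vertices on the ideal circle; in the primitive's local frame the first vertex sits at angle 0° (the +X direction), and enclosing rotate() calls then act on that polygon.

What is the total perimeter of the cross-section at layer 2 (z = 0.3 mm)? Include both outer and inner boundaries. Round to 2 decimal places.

76.30 mm

At z = 0.3 mm: the cube is present — its section is the full 15×17 rectangle (perimeter 64.00 mm); the cube at (12, 8) does not reach this height (z outside [0.5, 14]); the cylinder at (12.5, 9): section is a regular 16-gon, circumradius r=3 (perimeter = 2·16·3.000·sin(180°/16) = 18.73 mm); Subtracting the remaining from the first: starting from the 15×17 cube, the r=3 cylinder at (12.5, 9) partially overlaps it — only the 26.56 mm² overlap (of its 27.55 mm²) is removed, clipping the outline — boundary = 76.30 mm. Overall, the cross-section is a single solid region. Total boundary length (outer) = 76.30 mm.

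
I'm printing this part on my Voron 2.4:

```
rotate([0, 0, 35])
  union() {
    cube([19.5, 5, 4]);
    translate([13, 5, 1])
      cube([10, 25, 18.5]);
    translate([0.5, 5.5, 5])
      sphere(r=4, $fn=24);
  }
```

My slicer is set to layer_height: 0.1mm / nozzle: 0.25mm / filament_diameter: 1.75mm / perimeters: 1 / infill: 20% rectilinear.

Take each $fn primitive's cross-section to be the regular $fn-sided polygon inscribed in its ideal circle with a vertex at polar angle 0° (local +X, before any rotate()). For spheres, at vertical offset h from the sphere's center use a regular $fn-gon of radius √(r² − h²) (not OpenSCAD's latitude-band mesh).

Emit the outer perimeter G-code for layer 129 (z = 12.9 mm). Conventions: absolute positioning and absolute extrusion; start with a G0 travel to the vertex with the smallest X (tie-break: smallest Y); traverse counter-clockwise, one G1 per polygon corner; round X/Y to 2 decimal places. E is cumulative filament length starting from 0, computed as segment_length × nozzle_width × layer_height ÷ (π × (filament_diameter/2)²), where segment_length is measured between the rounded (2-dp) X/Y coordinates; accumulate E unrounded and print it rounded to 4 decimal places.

At z = 12.9 mm: the cube does not reach this height (z outside [0, 4]); the 10×25 cube at (13, 5) contributes its full rectangle; the sphere at (0.5, 5.5) is not intersected at this z (|z−center|=7.900 > r=4); Taking the union: only the 10×25 cube at (13, 5) is present, so the union is just that shape — 1 connected region; (rotated 35° about Z; rotation is an isometry so areas/perimeters/island counts are preserved). The outline is a single polygon with 4 vertices. Extrusion per mm of travel: 0.25 × 0.1 / (π × 0.875²) = 0.010394. Accumulating E over each segment gives final E = 0.7276.

G0 X-6.56 Y32.03 Z12.90
G1 X7.78 Y11.55 E0.2599
G1 X15.97 Y17.29 E0.3638
G1 X1.63 Y37.77 E0.6237
G1 X-6.56 Y32.03 E0.7276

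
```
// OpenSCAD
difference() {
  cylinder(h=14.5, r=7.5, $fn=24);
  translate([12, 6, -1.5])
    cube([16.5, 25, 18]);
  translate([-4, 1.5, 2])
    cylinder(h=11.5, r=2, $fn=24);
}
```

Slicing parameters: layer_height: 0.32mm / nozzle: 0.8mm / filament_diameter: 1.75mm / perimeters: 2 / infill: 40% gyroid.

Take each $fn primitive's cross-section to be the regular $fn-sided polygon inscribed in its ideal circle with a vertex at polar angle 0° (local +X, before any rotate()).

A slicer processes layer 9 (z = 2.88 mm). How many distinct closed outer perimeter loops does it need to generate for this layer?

1

At z = 2.88 mm: the r=7.5 cylinder contributes a regular 24-gon of circumradius 7.5; the cube at (12, 6) is present — its section is the full 16.5×25 rectangle; the r=2 cylinder at (-4, 1.5) contributes a regular 24-gon of circumradius 2; Taking the first minus the rest: starting from the r=7.5 cylinder, the 16.5×25 cube at (12, 6) misses the remaining region (no effect); the r=2 cylinder at (-4, 1.5) lies wholly inside it (removes its full 12.42 mm² and its 12.53 mm outline becomes a hole wall) — 1 connected region with 1 hole. The result has 1 disconnected region.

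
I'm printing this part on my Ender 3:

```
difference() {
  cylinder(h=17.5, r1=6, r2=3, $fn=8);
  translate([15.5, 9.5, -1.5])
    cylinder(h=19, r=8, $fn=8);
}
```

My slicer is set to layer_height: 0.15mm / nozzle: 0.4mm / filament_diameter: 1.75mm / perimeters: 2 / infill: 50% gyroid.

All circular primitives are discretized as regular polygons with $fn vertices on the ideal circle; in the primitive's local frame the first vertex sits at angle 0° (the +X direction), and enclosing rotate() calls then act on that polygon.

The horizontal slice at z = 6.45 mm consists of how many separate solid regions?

1

At z = 6.45 mm: the cone (r1=6→r2=3) has section circumradius 4.894 here — a regular 8-gon; the r=8 cylinder at (15.5, 9.5) gives a regular 8-gon of circumradius 8 (constant along its height); After the difference (first − rest): starting from the cone, the r=8 cylinder at (15.5, 9.5) misses the remaining region (no effect) — 1 connected region. The result has 1 disconnected region.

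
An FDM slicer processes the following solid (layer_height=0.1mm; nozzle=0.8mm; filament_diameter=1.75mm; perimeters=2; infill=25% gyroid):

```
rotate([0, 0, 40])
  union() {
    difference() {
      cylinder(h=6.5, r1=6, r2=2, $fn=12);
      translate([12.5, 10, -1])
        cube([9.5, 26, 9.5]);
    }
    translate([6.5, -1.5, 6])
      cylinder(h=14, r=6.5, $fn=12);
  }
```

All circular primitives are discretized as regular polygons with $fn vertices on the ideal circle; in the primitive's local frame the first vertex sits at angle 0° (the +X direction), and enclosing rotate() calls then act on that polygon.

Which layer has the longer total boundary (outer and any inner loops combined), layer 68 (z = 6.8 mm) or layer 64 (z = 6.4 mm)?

layer 64 (z = 6.4 mm)

Layer 68 (z = 6.8): the cone does not reach this height (z outside [0, 6.5]); the cube at (12.5, 10) (footprint 9.5×26) is included at this height (perimeter 71.00 mm); Subtracting the remaining from the first: the first operand is absent here, so nothing remains; the r=6.5 cylinder at (6.5, -1.5) gives a regular 12-gon of circumradius 6.5 (constant along its height) (perimeter = 2·12·6.500·sin(180°/12) = 40.38 mm); Combining (union): only the r=6.5 cylinder at (6.5, -1.5) is present, so the union is just that shape — boundary = 40.38 mm; (rotated 40° about Z; rotation is an isometry so areas/perimeters/island counts are preserved). So its perimeter = 40.38 mm. Layer 64 (z = 6.4): the cone contributes a regular 12-gon of circumradius 2.062 (interpolated between r1=6 and r2=2 at t=0.985) (perimeter = 2·12·2.062·sin(180°/12) = 12.81 mm); the 9.5×26 cube at (12.5, 10) contributes its full rectangle (perimeter 71.00 mm); Subtracting the remaining from the first: starting from the cone, the 9.5×26 cube at (12.5, 10) misses the remaining region (no effect) — boundary = 12.81 mm; the r=6.5 cylinder at (6.5, -1.5) contributes a regular 12-gon of circumradius 6.5 (perimeter = 2·12·6.500·sin(180°/12) = 40.38 mm); Merging all regions: the regions partially overlap (shared area 4.75 mm²), so the edge portions inside another operand are dropped and the merged outline is re-measured after clipping — boundary = 43.90 mm; (whole slice rotated 40° about Z — lengths, areas and connectivity unchanged). So its perimeter = 43.90 mm. Layer 64 is larger (43.90 vs 40.38 mm).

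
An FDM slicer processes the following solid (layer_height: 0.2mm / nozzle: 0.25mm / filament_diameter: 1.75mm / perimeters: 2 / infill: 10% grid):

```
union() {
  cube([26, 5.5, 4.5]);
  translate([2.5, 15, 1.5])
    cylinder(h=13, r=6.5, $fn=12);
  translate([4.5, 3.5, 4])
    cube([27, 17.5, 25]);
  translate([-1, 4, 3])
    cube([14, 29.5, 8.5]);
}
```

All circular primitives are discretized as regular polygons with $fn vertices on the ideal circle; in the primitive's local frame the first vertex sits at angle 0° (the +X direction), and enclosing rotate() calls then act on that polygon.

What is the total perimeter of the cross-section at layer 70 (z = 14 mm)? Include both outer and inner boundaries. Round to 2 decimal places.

At z = 14 mm: the cube does not reach this height (z outside [0, 4.5]); the r=6.5 cylinder at (2.5, 15) contributes a regular 12-gon of circumradius 6.5 (perimeter = 2·12·6.500·sin(180°/12) = 40.38 mm); the cube at (4.5, 3.5) is present — its section is the full 27×17.5 rectangle (perimeter 89.00 mm); the cube at (-1, 4) is absent (z outside [3, 11.5]); Combining (union): the regions partially overlap (shared area 38.45 mm²), so the edge portions inside another operand are dropped and the merged outline is re-measured after clipping — boundary = 101.40 mm. Overall, the cross-section is a single solid region. Total boundary length (outer) = 101.40 mm.

101.40 mm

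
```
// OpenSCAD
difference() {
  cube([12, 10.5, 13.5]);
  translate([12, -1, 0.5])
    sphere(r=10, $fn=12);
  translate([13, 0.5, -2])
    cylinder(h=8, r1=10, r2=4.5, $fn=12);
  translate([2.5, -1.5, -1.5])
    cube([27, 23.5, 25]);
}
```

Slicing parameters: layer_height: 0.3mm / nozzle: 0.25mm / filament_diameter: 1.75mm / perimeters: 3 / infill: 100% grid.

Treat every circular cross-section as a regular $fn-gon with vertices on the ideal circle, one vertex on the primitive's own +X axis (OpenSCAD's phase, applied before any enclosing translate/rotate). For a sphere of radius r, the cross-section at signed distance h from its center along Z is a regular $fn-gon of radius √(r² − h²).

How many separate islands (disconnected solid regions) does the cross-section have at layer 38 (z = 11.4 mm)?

At z = 11.4 mm: the 12×10.5 cube contributes its full rectangle; the sphere at (12, -1) does not reach this height (|z−center|=10.900 > r=10); the cone at (13, 0.5) is absent (z outside [-2, 6]); the 27×23.5 cube at (2.5, -1.5) contributes its full rectangle; Taking the first minus the rest: starting from the 12×10.5 cube, the 27×23.5 cube at (2.5, -1.5) partially overlaps it — only the 99.75 mm² overlap (of its 634.50 mm²) is removed, clipping the outline — 1 connected region. Overall, the cross-section is a single solid region. Island count = 1.

1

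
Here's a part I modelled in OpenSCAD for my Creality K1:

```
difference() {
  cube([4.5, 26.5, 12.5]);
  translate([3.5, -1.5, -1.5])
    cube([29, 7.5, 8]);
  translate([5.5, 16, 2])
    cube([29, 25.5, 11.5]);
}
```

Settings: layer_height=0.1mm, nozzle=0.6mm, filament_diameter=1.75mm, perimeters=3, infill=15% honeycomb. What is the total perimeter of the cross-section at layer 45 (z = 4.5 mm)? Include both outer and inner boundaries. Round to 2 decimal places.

At z = 4.5 mm: the 4.5×26.5 cube contributes its full rectangle (perimeter 62.00 mm); the cube at (3.5, -1.5) (footprint 29×7.5) is included at this height (perimeter 73.00 mm); the cube at (5.5, 16) (footprint 29×25.5) is included at this height (perimeter 109.00 mm); Subtracting the remaining from the first: starting from the 4.5×26.5 cube, the 29×7.5 cube at (3.5, -1.5) partially overlaps it — only the 6.00 mm² overlap (of its 217.50 mm²) is removed, clipping the outline; the 29×25.5 cube at (5.5, 16) misses the remaining region (no effect) — boundary = 62.00 mm. Overall, the cross-section is a single solid region. Total boundary length (outer) = 62.00 mm.

62.00 mm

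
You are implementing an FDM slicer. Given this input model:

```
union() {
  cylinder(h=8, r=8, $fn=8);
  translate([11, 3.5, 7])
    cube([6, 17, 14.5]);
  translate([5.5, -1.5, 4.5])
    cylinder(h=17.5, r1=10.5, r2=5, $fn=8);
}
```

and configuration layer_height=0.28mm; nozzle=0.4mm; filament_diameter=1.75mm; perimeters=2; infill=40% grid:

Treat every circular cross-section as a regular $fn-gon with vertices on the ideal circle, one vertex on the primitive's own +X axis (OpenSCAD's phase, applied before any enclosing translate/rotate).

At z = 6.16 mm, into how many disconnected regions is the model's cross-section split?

1

At z = 6.16 mm: the r=8 cylinder gives a regular 8-gon of circumradius 8 (constant along its height); the cube at (11, 3.5) does not reach this height (z outside [7, 21.5]); the cone at (5.5, -1.5) contributes a regular 8-gon of circumradius 9.978 (interpolated between r1=10.5 and r2=5 at t=0.095); Taking the union: the regions partially overlap (shared area 129.90 mm²), so overlapping operands fuse into one piece — 1 connected region. The result has 1 disconnected region.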